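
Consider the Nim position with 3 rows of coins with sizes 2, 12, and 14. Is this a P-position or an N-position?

P-position

Bitwise XOR of the heap sizes:
  0010  (2)
  1100  (12)
  1110  (14)
  ----
  0000  (0)
The nim-sum is 0, so this is a P-position: the player to move is in a losing position under optimal play.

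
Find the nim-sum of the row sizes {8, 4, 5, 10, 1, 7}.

Nim-sum: 8 XOR 4 XOR 5 XOR 10 XOR 1 XOR 7 = 5.

5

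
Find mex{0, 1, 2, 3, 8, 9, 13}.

The values 0, 1, 2, 3 are all present; 4 is the first non-negative integer missing from the set.

4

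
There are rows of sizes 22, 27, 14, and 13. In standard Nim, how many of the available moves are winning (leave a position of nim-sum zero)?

Compute the nim-sum pairwise:
22 ⊕ 27 = 13
13 ⊕ 14 = 3
3 ⊕ 13 = 14
The overall nim-sum is X = 14. A row of size p has a winning move iff p XOR X < p (reduce it to p XOR X).
  22: 22 XOR 14 = 24 ≥ 22 — no move.
  27: 27 XOR 14 = 21 < 27 — winning move (to 21).
  14: 14 XOR 14 = 0 < 14 — winning move (to 0).
  13: 13 XOR 14 = 3 < 13 — winning move (to 3).
That gives 3 winning moves.

3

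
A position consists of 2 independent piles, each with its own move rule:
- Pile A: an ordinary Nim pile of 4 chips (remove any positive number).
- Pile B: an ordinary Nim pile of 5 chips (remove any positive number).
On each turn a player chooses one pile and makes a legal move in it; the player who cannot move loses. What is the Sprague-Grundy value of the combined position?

Pile A is a plain Nim pile of size 4, so its Grundy value is 4.
Pile B is a plain Nim pile of size 5, so its Grundy value is 5.
By the Sprague-Grundy theorem, the Grundy value of a sum of independent games is the XOR of the component values.
Combined value = 4 ⊕ 5 = 1.

1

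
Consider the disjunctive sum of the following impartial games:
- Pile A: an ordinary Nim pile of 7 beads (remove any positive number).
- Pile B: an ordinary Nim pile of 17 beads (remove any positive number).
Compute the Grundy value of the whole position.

22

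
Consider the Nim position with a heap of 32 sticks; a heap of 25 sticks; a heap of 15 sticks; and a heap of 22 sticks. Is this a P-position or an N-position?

N-position

Nim-sum: 32 ⊕ 25 ⊕ 15 ⊕ 22 = 32.
The nim-sum is 32 ≠ 0, so this is an N-position: the player to move can win.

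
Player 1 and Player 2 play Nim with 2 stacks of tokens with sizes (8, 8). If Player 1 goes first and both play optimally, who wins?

Compute the nim-sum pairwise:
8 ⊕ 8 = 0
The nim-sum is 0, so this is a P-position: the player to move is in a losing position under optimal play; Player 1 is about to move from it and so loses — Player 2 wins.

Player 2 wins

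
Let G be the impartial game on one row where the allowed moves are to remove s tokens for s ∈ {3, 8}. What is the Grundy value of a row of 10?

1

Compute g(0), g(1), … for moves {3, 8}:
g(0) = mex{} = 0
g(1) = mex{} = 0
g(2) = mex{} = 0
g(3) = mex{0} = 1
g(4) = mex{0} = 1
g(5) = mex{0} = 1
g(6) = mex{1} = 0
g(7) = mex{1} = 0
g(8) = mex{0,1} = 2
g(9) = mex{0} = 1
g(10) = mex{0} = 1
So g(10) = 1.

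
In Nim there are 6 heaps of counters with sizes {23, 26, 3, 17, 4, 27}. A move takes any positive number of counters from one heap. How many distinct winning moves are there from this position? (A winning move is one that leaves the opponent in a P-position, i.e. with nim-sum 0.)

In binary:
  10111  (23)
  11010  (26)
  00011  (3)
  10001  (17)
  00100  (4)
  11011  (27)
  -----
  00000  (0)
The nim-sum is already 0, so every move leaves a nonzero nim-sum — there are no winning moves.

0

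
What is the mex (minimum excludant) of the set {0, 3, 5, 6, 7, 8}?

0 is in the set but 1 is not, so the mex is 1.

1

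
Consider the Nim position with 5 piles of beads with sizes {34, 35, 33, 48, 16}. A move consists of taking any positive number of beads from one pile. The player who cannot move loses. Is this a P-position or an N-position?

P-position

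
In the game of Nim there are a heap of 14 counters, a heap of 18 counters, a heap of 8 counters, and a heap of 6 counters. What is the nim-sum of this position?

18

In binary:
  01110  (14)
  10010  (18)
  01000  (8)
  00110  (6)
  -----
  10010  (18)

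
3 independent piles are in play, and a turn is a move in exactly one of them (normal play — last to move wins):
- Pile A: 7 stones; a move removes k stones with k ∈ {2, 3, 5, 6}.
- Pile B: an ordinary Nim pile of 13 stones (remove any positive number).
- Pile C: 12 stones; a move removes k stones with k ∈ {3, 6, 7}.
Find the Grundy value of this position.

14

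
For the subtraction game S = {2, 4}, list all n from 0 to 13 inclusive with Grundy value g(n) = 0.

Grundy values for subtraction set {2, 4}:
g(0) = mex{} = 0
g(1) = mex{} = 0
g(2) = mex{0} = 1
g(3) = mex{0} = 1
g(4) = mex{0,1} = 2
g(5) = mex{0,1} = 2
g(6) = mex{1,2} = 0
g(7) = mex{1,2} = 0
g(8) = mex{0,2} = 1
g(9) = mex{0,2} = 1
g(10) = mex{0,1} = 2
g(11) = mex{0,1} = 2
g(12) = mex{1,2} = 0
g(13) = mex{1,2} = 0
The P-positions (g = 0) in 0..13 are 0, 1, 6, 7, 12, 13.

0, 1, 6, 7, 12, 13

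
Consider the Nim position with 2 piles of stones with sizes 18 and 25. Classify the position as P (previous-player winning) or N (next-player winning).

N-position

Compute the nim-sum pairwise:
18 ⊕ 25 = 11
The nim-sum is 11 ≠ 0, so this is an N-position: the player to move can win.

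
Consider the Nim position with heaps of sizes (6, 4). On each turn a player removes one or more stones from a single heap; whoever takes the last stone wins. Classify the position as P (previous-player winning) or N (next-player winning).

Nim-sum: 6 ^ 4 = 2.
The nim-sum is 2 ≠ 0, so this is an N-position: the player to move can win.

N-position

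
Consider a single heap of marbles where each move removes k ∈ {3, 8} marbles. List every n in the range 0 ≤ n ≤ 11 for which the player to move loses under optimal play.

0, 1, 2, 6, 7, 11

Compute g(0), g(1), … for moves {3, 8}:
k:     0  1  2  3  4  5  6  7  8  9 10 11
g(k):  0  0  0  1  1  1  0  0  2  1  1  0
The P-positions (g = 0) in 0..11 are 0, 1, 2, 6, 7, 11.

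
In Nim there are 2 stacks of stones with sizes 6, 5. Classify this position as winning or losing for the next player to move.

Compute the nim-sum pairwise:
6 XOR 5 = 3
The nim-sum is 3 ≠ 0, so this is an N-position: the player to move can win.

Winning position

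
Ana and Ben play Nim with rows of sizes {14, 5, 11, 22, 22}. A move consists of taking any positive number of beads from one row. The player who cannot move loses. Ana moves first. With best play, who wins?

Ben wins

Write each in binary and XOR column by column:
  01110  (14)
  00101  (5)
  01011  (11)
  10110  (22)
  10110  (22)
  -----
  00000  (0)
The nim-sum is 0, so this is a P-position: the player to move is in a losing position under optimal play; Ana is about to move from it and so loses — Ben wins.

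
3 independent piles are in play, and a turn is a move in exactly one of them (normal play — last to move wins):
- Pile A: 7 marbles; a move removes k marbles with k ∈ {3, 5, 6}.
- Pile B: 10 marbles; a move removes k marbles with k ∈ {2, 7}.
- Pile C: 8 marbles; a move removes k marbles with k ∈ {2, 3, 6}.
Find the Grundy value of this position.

0

For pile A, compute g(0), g(1), … with moves {3, 5, 6}:
k:     0  1  2  3  4  5  6  7
g(k):  0  0  0  1  1  1  2  2
So g(7) = 2.
For pile B, compute g(0), g(1), … with moves {2, 7}:
k:     0  1  2  3  4  5  6  7  8  9 10
g(k):  0  0  1  1  0  0  1  1  2  0  0
So g(10) = 0.
Grundy values for pile C (subtraction set {2, 3, 6}):
g(0) = mex{} = 0
g(1) = mex{} = 0
g(2) = mex{0} = 1
g(3) = mex{0} = 1
g(4) = mex{0,1} = 2
g(5) = mex{1} = 0
g(6) = mex{0,1,2} = 3
g(7) = mex{0,2} = 1
g(8) = mex{0,1,3} = 2
So g(8) = 2.
The value of a disjunctive sum is the nim-sum of the parts.
Combined value = 2 ⊕ 0 ⊕ 2 = 0.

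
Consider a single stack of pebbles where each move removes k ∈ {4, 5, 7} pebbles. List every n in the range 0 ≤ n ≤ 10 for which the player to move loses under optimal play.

Build the Grundy sequence with g(k) = mex{g(k−s) : s ∈ {4, 5, 7}, s ≤ k}:
g(0) = mex{} = 0
g(1) = mex{} = 0
g(2) = mex{} = 0
g(3) = mex{} = 0
g(4) = mex{0} = 1
g(5) = mex{0} = 1
g(6) = mex{0} = 1
g(7) = mex{0} = 1
g(8) = mex{0,1} = 2
g(9) = mex{0,1} = 2
g(10) = mex{0,1} = 2
The P-positions (g = 0) in 0..10 are 0, 1, 2, 3.

0, 1, 2, 3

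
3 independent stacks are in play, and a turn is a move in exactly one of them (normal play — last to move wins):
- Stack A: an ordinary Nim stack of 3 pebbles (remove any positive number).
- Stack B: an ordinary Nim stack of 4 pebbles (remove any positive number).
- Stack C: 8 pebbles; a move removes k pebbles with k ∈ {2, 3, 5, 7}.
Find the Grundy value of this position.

3

Stack A is a plain Nim stack of size 3, so its Grundy value is 3.
Stack B is a plain Nim stack of size 4, so its Grundy value is 4.
Build the Grundy sequence for stack C with g(k) = mex{g(k−s) : s ∈ {2, 3, 5, 7}, s ≤ k}:
g(0) = mex{} = 0
g(1) = mex{} = 0
g(2) = mex{0} = 1
g(3) = mex{0} = 1
g(4) = mex{0,1} = 2
g(5) = mex{0,1} = 2
g(6) = mex{0,1,2} = 3
g(7) = mex{0,1,2} = 3
g(8) = mex{0,1,2,3} = 4
So g(8) = 4.
By the Sprague-Grundy theorem, the Grundy value of a sum of independent games is the XOR of the component values.
Combined value = 3 XOR 4 XOR 4 = 3.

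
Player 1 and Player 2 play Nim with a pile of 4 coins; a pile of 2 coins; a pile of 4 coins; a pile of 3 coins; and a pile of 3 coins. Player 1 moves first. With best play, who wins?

Compute the nim-sum pairwise:
4 XOR 2 = 6
6 XOR 4 = 2
2 XOR 3 = 1
1 XOR 3 = 2
The nim-sum is 2 ≠ 0, so this is an N-position: the player to move can win; Player 1 has a winning move.

Player 1 wins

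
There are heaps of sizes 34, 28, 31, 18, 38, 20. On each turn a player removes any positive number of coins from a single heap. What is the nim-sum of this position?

1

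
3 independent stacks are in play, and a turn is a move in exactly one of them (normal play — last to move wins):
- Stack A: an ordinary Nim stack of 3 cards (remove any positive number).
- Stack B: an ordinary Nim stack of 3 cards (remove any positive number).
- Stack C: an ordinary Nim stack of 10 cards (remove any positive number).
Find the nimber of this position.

10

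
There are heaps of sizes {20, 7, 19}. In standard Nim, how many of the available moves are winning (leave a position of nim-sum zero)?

0

Nim-sum: 20 XOR 7 XOR 19 = 0.
The nim-sum is already 0, so every move leaves a nonzero nim-sum — there are no winning moves.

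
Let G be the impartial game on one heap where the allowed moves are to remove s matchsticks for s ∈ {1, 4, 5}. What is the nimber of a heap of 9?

Compute g(0), g(1), … for moves {1, 4, 5}:
g(0) = mex{} = 0
g(1) = mex{0} = 1
g(2) = mex{1} = 0
g(3) = mex{0} = 1
g(4) = mex{0,1} = 2
g(5) = mex{0,1,2} = 3
g(6) = mex{0,1,3} = 2
g(7) = mex{0,1,2} = 3
g(8) = mex{1,2,3} = 0
g(9) = mex{0,2,3} = 1
So g(9) = 1.

1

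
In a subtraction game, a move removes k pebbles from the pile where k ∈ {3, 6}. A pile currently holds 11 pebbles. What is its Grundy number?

0

Compute g(0), g(1), … for moves {3, 6}:
g(0) = mex{} = 0
g(1) = mex{} = 0
g(2) = mex{} = 0
g(3) = mex{0} = 1
g(4) = mex{0} = 1
g(5) = mex{0} = 1
g(6) = mex{0,1} = 2
g(7) = mex{0,1} = 2
g(8) = mex{0,1} = 2
g(9) = mex{1,2} = 0
g(10) = mex{1,2} = 0
g(11) = mex{1,2} = 0
So g(11) = 0.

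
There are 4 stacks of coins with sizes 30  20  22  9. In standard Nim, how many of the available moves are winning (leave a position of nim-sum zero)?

Nim-sum: 30 XOR 20 XOR 22 XOR 9 = 21.
The overall nim-sum is X = 21. A stack of size p has a winning move iff p XOR X < p (reduce it to p XOR X).
  30: 30 XOR 21 = 11 < 30 — winning move (to 11).
  20: 20 XOR 21 = 1 < 20 — winning move (to 1).
  22: 22 XOR 21 = 3 < 22 — winning move (to 3).
  9: 9 XOR 21 = 28 ≥ 9 — no move.
That gives 3 winning moves.

3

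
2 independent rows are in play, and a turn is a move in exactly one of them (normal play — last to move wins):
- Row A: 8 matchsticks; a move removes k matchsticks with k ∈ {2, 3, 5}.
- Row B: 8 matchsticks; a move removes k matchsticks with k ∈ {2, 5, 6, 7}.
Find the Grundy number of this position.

2

Build the Grundy sequence for row A with g(k) = mex{g(k−s) : s ∈ {2, 3, 5}, s ≤ k}:
k:     0  1  2  3  4  5  6  7  8
g(k):  0  0  1  1  2  2  3  0  0
So g(8) = 0.
For row B, compute g(0), g(1), … with moves {2, 5, 6, 7}:
k:     0  1  2  3  4  5  6  7  8
g(k):  0  0  1  1  0  2  1  3  2
So g(8) = 2.
The value of a disjunctive sum is the nim-sum of the parts.
Combined value = 0 ⊕ 2 = 2.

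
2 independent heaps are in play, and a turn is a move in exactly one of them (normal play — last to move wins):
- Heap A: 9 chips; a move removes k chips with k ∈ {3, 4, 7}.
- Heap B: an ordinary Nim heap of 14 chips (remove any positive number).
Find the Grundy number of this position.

13

For heap A, compute g(0), g(1), … with moves {3, 4, 7}:
k:     0  1  2  3  4  5  6  7  8  9
g(k):  0  0  0  1  1  1  2  2  2  3
So g(9) = 3.
Heap B is a plain Nim heap of size 14, so its Grundy value is 14.
The value of a disjunctive sum is the nim-sum of the parts.
Combined value = 3 ⊕ 14 = 13.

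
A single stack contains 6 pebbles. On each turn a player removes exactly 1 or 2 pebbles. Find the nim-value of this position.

0

Build the Grundy sequence with g(k) = mex{g(k−s) : s ∈ {1, 2}, s ≤ k}:
g(0) = mex{} = 0
g(1) = mex{0} = 1
g(2) = mex{0,1} = 2
g(3) = mex{1,2} = 0
g(4) = mex{0,2} = 1
g(5) = mex{0,1} = 2
g(6) = mex{1,2} = 0
So g(6) = 0.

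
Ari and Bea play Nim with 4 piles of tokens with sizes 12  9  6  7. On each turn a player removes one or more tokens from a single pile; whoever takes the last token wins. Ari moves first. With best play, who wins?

Ari wins

Nim-sum: 12 ⊕ 9 ⊕ 6 ⊕ 7 = 4.
The nim-sum is 4 ≠ 0, so this is an N-position: the player to move can win; Ari has a winning move.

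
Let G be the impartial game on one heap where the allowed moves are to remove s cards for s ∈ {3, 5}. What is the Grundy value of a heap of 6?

2

Grundy values for subtraction set {3, 5}:
k:     0  1  2  3  4  5  6
g(k):  0  0  0  1  1  1  2
So g(6) = 2.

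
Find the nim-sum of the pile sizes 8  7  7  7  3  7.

Compute the nim-sum pairwise:
8 ⊕ 7 = 15
15 ⊕ 7 = 8
8 ⊕ 7 = 15
15 ⊕ 3 = 12
12 ⊕ 7 = 11

11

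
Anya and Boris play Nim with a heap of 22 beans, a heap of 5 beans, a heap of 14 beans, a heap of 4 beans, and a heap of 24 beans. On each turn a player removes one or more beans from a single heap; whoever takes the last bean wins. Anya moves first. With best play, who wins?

Anya wins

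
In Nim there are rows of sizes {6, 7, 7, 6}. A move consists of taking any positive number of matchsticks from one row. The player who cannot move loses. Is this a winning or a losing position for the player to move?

Losing position

Bitwise XOR of the heap sizes:
  110  (6)
  111  (7)
  111  (7)
  110  (6)
  ---
  000  (0)
The nim-sum is 0, so this is a P-position: the player to move is in a losing position under optimal play.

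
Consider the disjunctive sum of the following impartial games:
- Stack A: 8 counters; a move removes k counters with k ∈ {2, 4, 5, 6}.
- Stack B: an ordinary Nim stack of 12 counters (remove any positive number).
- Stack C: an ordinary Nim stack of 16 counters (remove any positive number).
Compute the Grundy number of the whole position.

28

Build the Grundy sequence for stack A with g(k) = mex{g(k−s) : s ∈ {2, 4, 5, 6}, s ≤ k}:
g(0) = mex{} = 0
g(1) = mex{} = 0
g(2) = mex{0} = 1
g(3) = mex{0} = 1
g(4) = mex{0,1} = 2
g(5) = mex{0,1} = 2
g(6) = mex{0,1,2} = 3
g(7) = mex{0,1,2} = 3
g(8) = mex{1,2,3} = 0
So g(8) = 0.
Stack B is a plain Nim stack of size 12, so its Grundy value is 12.
Stack C is a plain Nim stack of size 16, so its Grundy value is 16.
By the Sprague-Grundy theorem, the Grundy value of a sum of independent games is the XOR of the component values.
Combined value = 0 ⊕ 12 ⊕ 16 = 28.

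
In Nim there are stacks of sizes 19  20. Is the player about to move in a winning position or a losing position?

Write each in binary and XOR column by column:
  10011  (19)
  10100  (20)
  -----
  00111  (7)
The nim-sum is 7 ≠ 0, so this is an N-position: the player to move can win.

Winning position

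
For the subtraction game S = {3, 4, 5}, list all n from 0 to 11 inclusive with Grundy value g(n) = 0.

Build the Grundy sequence with g(k) = mex{g(k−s) : s ∈ {3, 4, 5}, s ≤ k}:
k:     0  1  2  3  4  5  6  7  8  9 10 11
g(k):  0  0  0  1  1  1  2  2  0  0  0  1
The P-positions (g = 0) in 0..11 are 0, 1, 2, 8, 9, 10.

0, 1, 2, 8, 9, 10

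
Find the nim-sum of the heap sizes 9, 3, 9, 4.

7

Nim-sum: 9 ^ 3 ^ 9 ^ 4 = 7.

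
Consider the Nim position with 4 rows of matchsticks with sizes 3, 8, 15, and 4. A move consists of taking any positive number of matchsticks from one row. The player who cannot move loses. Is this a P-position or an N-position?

P-position

Nim-sum: 3 XOR 8 XOR 15 XOR 4 = 0.
The nim-sum is 0, so this is a P-position: the player to move is in a losing position under optimal play.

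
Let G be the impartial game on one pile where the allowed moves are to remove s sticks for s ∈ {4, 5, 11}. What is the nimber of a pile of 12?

Grundy values for subtraction set {4, 5, 11}:
g(0) = mex{} = 0
g(1) = mex{} = 0
g(2) = mex{} = 0
g(3) = mex{} = 0
g(4) = mex{0} = 1
g(5) = mex{0} = 1
g(6) = mex{0} = 1
g(7) = mex{0} = 1
g(8) = mex{0,1} = 2
g(9) = mex{1} = 0
g(10) = mex{1} = 0
g(11) = mex{0,1} = 2
g(12) = mex{0,1,2} = 3
So g(12) = 3.

3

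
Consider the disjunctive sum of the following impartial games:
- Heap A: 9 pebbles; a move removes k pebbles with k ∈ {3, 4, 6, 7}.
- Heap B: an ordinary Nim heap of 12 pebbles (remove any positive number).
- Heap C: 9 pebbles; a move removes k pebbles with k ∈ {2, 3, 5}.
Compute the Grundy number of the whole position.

14

For heap A, compute g(0), g(1), … with moves {3, 4, 6, 7}:
k:     0  1  2  3  4  5  6  7  8  9
g(k):  0  0  0  1  1  1  2  2  2  3
So g(9) = 3.
Heap B is a plain Nim heap of size 12, so its Grundy value is 12.
For heap C, compute g(0), g(1), … with moves {2, 3, 5}:
g(0) = mex{} = 0
g(1) = mex{} = 0
g(2) = mex{0} = 1
g(3) = mex{0} = 1
g(4) = mex{0,1} = 2
g(5) = mex{0,1} = 2
g(6) = mex{0,1,2} = 3
g(7) = mex{1,2} = 0
g(8) = mex{1,2,3} = 0
g(9) = mex{0,2,3} = 1
So g(9) = 1.
The value of a disjunctive sum is the nim-sum of the parts.
Combined value = 3 XOR 12 XOR 1 = 14.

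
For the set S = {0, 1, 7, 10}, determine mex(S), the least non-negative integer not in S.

2

The values 0, 1 are all present; 2 is the first non-negative integer missing from the set.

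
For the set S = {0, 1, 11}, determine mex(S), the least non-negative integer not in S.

The values 0, 1 are all present; 2 is the first non-negative integer missing from the set.

2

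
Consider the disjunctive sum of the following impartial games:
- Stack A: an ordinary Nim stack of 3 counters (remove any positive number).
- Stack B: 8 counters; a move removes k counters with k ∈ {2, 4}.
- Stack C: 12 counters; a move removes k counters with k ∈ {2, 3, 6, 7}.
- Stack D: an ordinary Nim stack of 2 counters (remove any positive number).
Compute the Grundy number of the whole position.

Stack A is a plain Nim stack of size 3, so its Grundy value is 3.
Build the Grundy sequence for stack B with g(k) = mex{g(k−s) : s ∈ {2, 4}, s ≤ k}:
g(0) = mex{} = 0
g(1) = mex{} = 0
g(2) = mex{0} = 1
g(3) = mex{0} = 1
g(4) = mex{0,1} = 2
g(5) = mex{0,1} = 2
g(6) = mex{1,2} = 0
g(7) = mex{1,2} = 0
g(8) = mex{0,2} = 1
So g(8) = 1.
Build the Grundy sequence for stack C with g(k) = mex{g(k−s) : s ∈ {2, 3, 6, 7}, s ≤ k}:
k:     0  1  2  3  4  5  6  7  8  9 10 11 12
g(k):  0  0  1  1  2  0  3  1  2  0  0  1  1
So g(12) = 1.
Stack D is a plain Nim stack of size 2, so its Grundy value is 2.
The value of a disjunctive sum is the nim-sum of the parts.
Combined value = 3 ⊕ 1 ⊕ 1 ⊕ 2 = 1.

1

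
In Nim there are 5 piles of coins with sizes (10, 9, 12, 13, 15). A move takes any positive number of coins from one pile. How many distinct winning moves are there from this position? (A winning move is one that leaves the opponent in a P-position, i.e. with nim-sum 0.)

Nim-sum: 10 ^ 9 ^ 12 ^ 13 ^ 15 = 13.
The overall nim-sum is X = 13. A pile of size p has a winning move iff p XOR X < p (reduce it to p XOR X).
  10: 10 XOR 13 = 7 < 10 — winning move (to 7).
  9: 9 XOR 13 = 4 < 9 — winning move (to 4).
  12: 12 XOR 13 = 1 < 12 — winning move (to 1).
  13: 13 XOR 13 = 0 < 13 — winning move (to 0).
  15: 15 XOR 13 = 2 < 15 — winning move (to 2).
That gives 5 winning moves.

5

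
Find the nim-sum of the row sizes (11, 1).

10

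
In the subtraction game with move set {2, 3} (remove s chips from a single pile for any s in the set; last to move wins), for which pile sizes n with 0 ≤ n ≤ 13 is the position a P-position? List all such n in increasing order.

Compute g(0), g(1), … for moves {2, 3}:
g(0) = mex{} = 0
g(1) = mex{} = 0
g(2) = mex{0} = 1
g(3) = mex{0} = 1
g(4) = mex{0,1} = 2
g(5) = mex{1} = 0
g(6) = mex{1,2} = 0
g(7) = mex{0,2} = 1
g(8) = mex{0} = 1
g(9) = mex{0,1} = 2
g(10) = mex{1} = 0
g(11) = mex{1,2} = 0
g(12) = mex{0,2} = 1
g(13) = mex{0} = 1
The P-positions (g = 0) in 0..13 are 0, 1, 5, 6, 10, 11.

0, 1, 5, 6, 10, 11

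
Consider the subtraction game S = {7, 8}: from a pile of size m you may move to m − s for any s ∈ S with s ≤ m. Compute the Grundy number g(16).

0

Grundy values for subtraction set {7, 8}:
k:     0  1  2  3  4  5  6  7  8  9 10 11 12 13 14 15 16
g(k):  0  0  0  0  0  0  0  1  1  1  1  1  1  1  2  0  0
So g(16) = 0.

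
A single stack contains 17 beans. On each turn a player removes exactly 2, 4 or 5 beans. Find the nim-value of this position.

Grundy values for subtraction set {2, 4, 5}:
k:     0  1  2  3  4  5  6  7  8  9 10 11 12 13 14 15 16 17
g(k):  0  0  1  1  2  2  3  0  0  1  1  2  2  3  0  0  1  1
So g(17) = 1.

1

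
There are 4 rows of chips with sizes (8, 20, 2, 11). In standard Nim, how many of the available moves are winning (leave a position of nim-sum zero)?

1

Compute the nim-sum pairwise:
8 ⊕ 20 = 28
28 ⊕ 2 = 30
30 ⊕ 11 = 21
The overall nim-sum is X = 21. A row of size p has a winning move iff p XOR X < p (reduce it to p XOR X).
  8: 8 XOR 21 = 29 ≥ 8 — no move.
  20: 20 XOR 21 = 1 < 20 — winning move (to 1).
  2: 2 XOR 21 = 23 ≥ 2 — no move.
  11: 11 XOR 21 = 30 ≥ 11 — no move.
That gives 1 winning move.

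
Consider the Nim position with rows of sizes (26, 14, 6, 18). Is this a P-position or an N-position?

P-position

Write each in binary and XOR column by column:
  11010  (26)
  01110  (14)
  00110  (6)
  10010  (18)
  -----
  00000  (0)
The nim-sum is 0, so this is a P-position: the player to move is in a losing position under optimal play.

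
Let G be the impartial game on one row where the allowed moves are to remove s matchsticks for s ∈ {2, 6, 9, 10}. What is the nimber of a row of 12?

Build the Grundy sequence with g(k) = mex{g(k−s) : s ∈ {2, 6, 9, 10}, s ≤ k}:
k:     0  1  2  3  4  5  6  7  8  9 10 11 12
g(k):  0  0  1  1  0  0  1  1  0  2  1  3  0
So g(12) = 0.

0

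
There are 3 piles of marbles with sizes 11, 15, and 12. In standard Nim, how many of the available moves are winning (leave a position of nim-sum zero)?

Compute the nim-sum pairwise:
11 ^ 15 = 4
4 ^ 12 = 8
The overall nim-sum is X = 8. A pile of size p has a winning move iff p XOR X < p (reduce it to p XOR X).
  11: 11 XOR 8 = 3 < 11 — winning move (to 3).
  15: 15 XOR 8 = 7 < 15 — winning move (to 7).
  12: 12 XOR 8 = 4 < 12 — winning move (to 4).
That gives 3 winning moves.

3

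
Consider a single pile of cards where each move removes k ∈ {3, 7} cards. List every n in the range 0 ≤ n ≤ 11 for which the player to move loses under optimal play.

Build the Grundy sequence with g(k) = mex{g(k−s) : s ∈ {3, 7}, s ≤ k}:
g(0) = mex{} = 0
g(1) = mex{} = 0
g(2) = mex{} = 0
g(3) = mex{0} = 1
g(4) = mex{0} = 1
g(5) = mex{0} = 1
g(6) = mex{1} = 0
g(7) = mex{0,1} = 2
g(8) = mex{0,1} = 2
g(9) = mex{0} = 1
g(10) = mex{1,2} = 0
g(11) = mex{1,2} = 0
The P-positions (g = 0) in 0..11 are 0, 1, 2, 6, 10, 11.

0, 1, 2, 6, 10, 11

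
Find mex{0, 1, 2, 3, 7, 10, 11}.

The values 0, 1, 2, 3 are all present; 4 is the first non-negative integer missing from the set.

4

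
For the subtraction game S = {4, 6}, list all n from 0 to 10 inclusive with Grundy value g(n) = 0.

0, 1, 2, 3, 10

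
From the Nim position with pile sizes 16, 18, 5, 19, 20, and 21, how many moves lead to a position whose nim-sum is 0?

5

Write each in binary and XOR column by column:
  10000  (16)
  10010  (18)
  00101  (5)
  10011  (19)
  10100  (20)
  10101  (21)
  -----
  10101  (21)
The overall nim-sum is X = 21. A pile of size p has a winning move iff p XOR X < p (reduce it to p XOR X).
  16: 16 XOR 21 = 5 < 16 — winning move (to 5).
  18: 18 XOR 21 = 7 < 18 — winning move (to 7).
  5: 5 XOR 21 = 16 ≥ 5 — no move.
  19: 19 XOR 21 = 6 < 19 — winning move (to 6).
  20: 20 XOR 21 = 1 < 20 — winning move (to 1).
  21: 21 XOR 21 = 0 < 21 — winning move (to 0).
That gives 5 winning moves.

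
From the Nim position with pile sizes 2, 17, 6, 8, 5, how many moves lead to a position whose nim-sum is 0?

Write each in binary and XOR column by column:
  00010  (2)
  10001  (17)
  00110  (6)
  01000  (8)
  00101  (5)
  -----
  11000  (24)
The overall nim-sum is X = 24. A pile of size p has a winning move iff p XOR X < p (reduce it to p XOR X).
  2: 2 XOR 24 = 26 ≥ 2 — no move.
  17: 17 XOR 24 = 9 < 17 — winning move (to 9).
  6: 6 XOR 24 = 30 ≥ 6 — no move.
  8: 8 XOR 24 = 16 ≥ 8 — no move.
  5: 5 XOR 24 = 29 ≥ 5 — no move.
That gives 1 winning move.

1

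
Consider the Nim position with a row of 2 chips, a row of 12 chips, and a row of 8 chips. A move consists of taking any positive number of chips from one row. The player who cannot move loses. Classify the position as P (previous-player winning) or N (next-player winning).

Write each in binary and XOR column by column:
  0010  (2)
  1100  (12)
  1000  (8)
  ----
  0110  (6)
The nim-sum is 6 ≠ 0, so this is an N-position: the player to move can win.

N-position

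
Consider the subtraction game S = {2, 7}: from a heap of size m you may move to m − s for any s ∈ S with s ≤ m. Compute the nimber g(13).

Grundy values for subtraction set {2, 7}:
g(0) = mex{} = 0
g(1) = mex{} = 0
g(2) = mex{0} = 1
g(3) = mex{0} = 1
g(4) = mex{1} = 0
g(5) = mex{1} = 0
g(6) = mex{0} = 1
g(7) = mex{0} = 1
g(8) = mex{0,1} = 2
g(9) = mex{1} = 0
g(10) = mex{1,2} = 0
g(11) = mex{0} = 1
g(12) = mex{0} = 1
g(13) = mex{1} = 0
So g(13) = 0.

0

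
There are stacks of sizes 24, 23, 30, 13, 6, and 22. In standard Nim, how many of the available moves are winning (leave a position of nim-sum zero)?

3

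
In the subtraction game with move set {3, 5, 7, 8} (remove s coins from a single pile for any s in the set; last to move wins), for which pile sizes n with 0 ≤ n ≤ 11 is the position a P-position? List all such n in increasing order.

0, 1, 2, 11

Grundy values for subtraction set {3, 5, 7, 8}:
g(0) = mex{} = 0
g(1) = mex{} = 0
g(2) = mex{} = 0
g(3) = mex{0} = 1
g(4) = mex{0} = 1
g(5) = mex{0} = 1
g(6) = mex{0,1} = 2
g(7) = mex{0,1} = 2
g(8) = mex{0,1} = 2
g(9) = mex{0,1,2} = 3
g(10) = mex{0,1,2} = 3
g(11) = mex{1,2} = 0
The P-positions (g = 0) in 0..11 are 0, 1, 2, 11.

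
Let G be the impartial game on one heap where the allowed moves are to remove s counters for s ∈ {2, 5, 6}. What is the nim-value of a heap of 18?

Compute g(0), g(1), … for moves {2, 5, 6}:
k:     0  1  2  3  4  5  6  7  8  9 10 11 12 13 14 15 16 17 18
g(k):  0  0  1  1  0  2  1  3  0  2  1  0  0  1  1  0  2  1  3
So g(18) = 3.

3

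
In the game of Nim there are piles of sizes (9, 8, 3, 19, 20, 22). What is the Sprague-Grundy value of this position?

Write each in binary and XOR column by column:
  01001  (9)
  01000  (8)
  00011  (3)
  10011  (19)
  10100  (20)
  10110  (22)
  -----
  10011  (19)

19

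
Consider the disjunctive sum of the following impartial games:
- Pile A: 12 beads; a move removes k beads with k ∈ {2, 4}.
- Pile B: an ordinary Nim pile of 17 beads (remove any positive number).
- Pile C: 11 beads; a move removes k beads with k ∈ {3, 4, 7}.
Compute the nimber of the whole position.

17

Grundy values for pile A (subtraction set {2, 4}):
k:     0  1  2  3  4  5  6  7  8  9 10 11 12
g(k):  0  0  1  1  2  2  0  0  1  1  2  2  0
So g(12) = 0.
Pile B is a plain Nim pile of size 17, so its Grundy value is 17.
For pile C, compute g(0), g(1), … with moves {3, 4, 7}:
g(0) = mex{} = 0
g(1) = mex{} = 0
g(2) = mex{} = 0
g(3) = mex{0} = 1
g(4) = mex{0} = 1
g(5) = mex{0} = 1
g(6) = mex{0,1} = 2
g(7) = mex{0,1} = 2
g(8) = mex{0,1} = 2
g(9) = mex{0,1,2} = 3
g(10) = mex{1,2} = 0
g(11) = mex{1,2} = 0
So g(11) = 0.
The value of a disjunctive sum is the nim-sum of the parts.
Combined value = 0 ⊕ 17 ⊕ 0 = 17.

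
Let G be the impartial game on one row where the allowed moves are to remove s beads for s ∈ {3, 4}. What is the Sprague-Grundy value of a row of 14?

0

Compute g(0), g(1), … for moves {3, 4}:
g(0) = mex{} = 0
g(1) = mex{} = 0
g(2) = mex{} = 0
g(3) = mex{0} = 1
g(4) = mex{0} = 1
g(5) = mex{0} = 1
g(6) = mex{0,1} = 2
g(7) = mex{1} = 0
g(8) = mex{1} = 0
g(9) = mex{1,2} = 0
g(10) = mex{0,2} = 1
g(11) = mex{0} = 1
g(12) = mex{0} = 1
g(13) = mex{0,1} = 2
g(14) = mex{1} = 0
So g(14) = 0.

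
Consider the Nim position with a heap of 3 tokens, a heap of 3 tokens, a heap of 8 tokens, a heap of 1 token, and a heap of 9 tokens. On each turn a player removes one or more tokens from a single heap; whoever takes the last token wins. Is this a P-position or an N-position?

P-position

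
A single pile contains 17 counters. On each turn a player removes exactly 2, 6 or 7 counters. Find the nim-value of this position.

0

Build the Grundy sequence with g(k) = mex{g(k−s) : s ∈ {2, 6, 7}, s ≤ k}:
k:     0  1  2  3  4  5  6  7  8  9 10 11 12 13 14 15 16 17
g(k):  0  0  1  1  0  0  1  1  2  0  3  1  2  0  0  1  1  0
So g(17) = 0.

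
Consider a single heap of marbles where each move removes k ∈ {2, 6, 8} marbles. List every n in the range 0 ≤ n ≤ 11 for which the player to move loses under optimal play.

0, 1, 4, 5

Grundy values for subtraction set {2, 6, 8}:
g(0) = mex{} = 0
g(1) = mex{} = 0
g(2) = mex{0} = 1
g(3) = mex{0} = 1
g(4) = mex{1} = 0
g(5) = mex{1} = 0
g(6) = mex{0} = 1
g(7) = mex{0} = 1
g(8) = mex{0,1} = 2
g(9) = mex{0,1} = 2
g(10) = mex{0,1,2} = 3
g(11) = mex{0,1,2} = 3
The P-positions (g = 0) in 0..11 are 0, 1, 4, 5.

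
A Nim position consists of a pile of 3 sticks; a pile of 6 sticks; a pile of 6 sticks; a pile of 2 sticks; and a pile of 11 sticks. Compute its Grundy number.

Nim-sum: 3 ⊕ 6 ⊕ 6 ⊕ 2 ⊕ 11 = 10.

10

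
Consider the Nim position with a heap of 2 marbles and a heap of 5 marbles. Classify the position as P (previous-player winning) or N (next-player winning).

In binary:
  010  (2)
  101  (5)
  ---
  111  (7)
The nim-sum is 7 ≠ 0, so this is an N-position: the player to move can win.

N-position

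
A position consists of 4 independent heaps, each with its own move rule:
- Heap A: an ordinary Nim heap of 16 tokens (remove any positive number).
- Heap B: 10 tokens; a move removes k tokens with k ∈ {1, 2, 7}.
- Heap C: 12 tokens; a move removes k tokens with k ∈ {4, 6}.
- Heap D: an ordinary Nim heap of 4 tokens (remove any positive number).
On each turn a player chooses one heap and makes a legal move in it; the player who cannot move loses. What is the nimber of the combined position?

Heap A is a plain Nim heap of size 16, so its Grundy value is 16.
Grundy values for heap B (subtraction set {1, 2, 7}):
k:     0  1  2  3  4  5  6  7  8  9 10
g(k):  0  1  2  0  1  2  0  1  2  0  1
So g(10) = 1.
For heap C, compute g(0), g(1), … with moves {4, 6}:
g(0) = mex{} = 0
g(1) = mex{} = 0
g(2) = mex{} = 0
g(3) = mex{} = 0
g(4) = mex{0} = 1
g(5) = mex{0} = 1
g(6) = mex{0} = 1
g(7) = mex{0} = 1
g(8) = mex{0,1} = 2
g(9) = mex{0,1} = 2
g(10) = mex{1} = 0
g(11) = mex{1} = 0
g(12) = mex{1,2} = 0
So g(12) = 0.
Heap D is a plain Nim heap of size 4, so its Grundy value is 4.
The value of a disjunctive sum is the nim-sum of the parts.
Combined value = 16 ⊕ 1 ⊕ 0 ⊕ 4 = 21.

21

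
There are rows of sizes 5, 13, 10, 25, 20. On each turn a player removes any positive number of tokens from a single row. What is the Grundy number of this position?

15

Nim-sum: 5 ⊕ 13 ⊕ 10 ⊕ 25 ⊕ 20 = 15.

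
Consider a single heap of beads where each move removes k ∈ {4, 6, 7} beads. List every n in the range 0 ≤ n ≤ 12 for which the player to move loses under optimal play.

0, 1, 2, 3, 11, 12

Grundy values for subtraction set {4, 6, 7}:
k:     0  1  2  3  4  5  6  7  8  9 10 11 12
g(k):  0  0  0  0  1  1  1  1  2  2  2  0  0
The P-positions (g = 0) in 0..12 are 0, 1, 2, 3, 11, 12.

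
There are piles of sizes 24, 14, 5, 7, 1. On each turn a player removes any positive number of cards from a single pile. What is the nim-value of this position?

21

Bitwise XOR of the heap sizes:
  11000  (24)
  01110  (14)
  00101  (5)
  00111  (7)
  00001  (1)
  -----
  10101  (21)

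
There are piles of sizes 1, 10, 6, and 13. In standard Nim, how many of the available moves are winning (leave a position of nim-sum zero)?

0

Compute the nim-sum pairwise:
1 XOR 10 = 11
11 XOR 6 = 13
13 XOR 13 = 0
The nim-sum is already 0, so every move leaves a nonzero nim-sum — there are no winning moves.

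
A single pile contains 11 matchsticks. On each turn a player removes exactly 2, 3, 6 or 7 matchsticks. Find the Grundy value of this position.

1

Grundy values for subtraction set {2, 3, 6, 7}:
k:     0  1  2  3  4  5  6  7  8  9 10 11
g(k):  0  0  1  1  2  0  3  1  2  0  0  1
So g(11) = 1.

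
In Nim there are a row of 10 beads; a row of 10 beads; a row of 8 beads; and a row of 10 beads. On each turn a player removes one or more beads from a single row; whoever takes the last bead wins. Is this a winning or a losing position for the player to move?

Nim-sum: 10 ⊕ 10 ⊕ 8 ⊕ 10 = 2.
The nim-sum is 2 ≠ 0, so this is an N-position: the player to move can win.

Winning position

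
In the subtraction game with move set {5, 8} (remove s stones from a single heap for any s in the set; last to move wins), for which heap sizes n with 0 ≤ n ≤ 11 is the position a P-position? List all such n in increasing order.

0, 1, 2, 3, 4

Compute g(0), g(1), … for moves {5, 8}:
g(0) = mex{} = 0
g(1) = mex{} = 0
g(2) = mex{} = 0
g(3) = mex{} = 0
g(4) = mex{} = 0
g(5) = mex{0} = 1
g(6) = mex{0} = 1
g(7) = mex{0} = 1
g(8) = mex{0} = 1
g(9) = mex{0} = 1
g(10) = mex{0,1} = 2
g(11) = mex{0,1} = 2
The P-positions (g = 0) in 0..11 are 0, 1, 2, 3, 4.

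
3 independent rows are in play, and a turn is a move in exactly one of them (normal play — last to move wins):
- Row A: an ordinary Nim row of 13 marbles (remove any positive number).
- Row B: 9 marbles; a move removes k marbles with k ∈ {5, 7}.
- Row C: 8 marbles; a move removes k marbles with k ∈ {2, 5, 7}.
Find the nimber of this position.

14

Row A is a plain Nim row of size 13, so its Grundy value is 13.
For row B, compute g(0), g(1), … with moves {5, 7}:
g(0) = mex{} = 0
g(1) = mex{} = 0
g(2) = mex{} = 0
g(3) = mex{} = 0
g(4) = mex{} = 0
g(5) = mex{0} = 1
g(6) = mex{0} = 1
g(7) = mex{0} = 1
g(8) = mex{0} = 1
g(9) = mex{0} = 1
So g(9) = 1.
For row C, compute g(0), g(1), … with moves {2, 5, 7}:
k:     0  1  2  3  4  5  6  7  8
g(k):  0  0  1  1  0  2  1  3  2
So g(8) = 2.
By the Sprague-Grundy theorem, the Grundy value of a sum of independent games is the XOR of the component values.
Combined value = 13 ⊕ 1 ⊕ 2 = 14.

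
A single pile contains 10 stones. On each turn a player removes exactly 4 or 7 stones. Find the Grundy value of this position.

2

Build the Grundy sequence with g(k) = mex{g(k−s) : s ∈ {4, 7}, s ≤ k}:
g(0) = mex{} = 0
g(1) = mex{} = 0
g(2) = mex{} = 0
g(3) = mex{} = 0
g(4) = mex{0} = 1
g(5) = mex{0} = 1
g(6) = mex{0} = 1
g(7) = mex{0} = 1
g(8) = mex{0,1} = 2
g(9) = mex{0,1} = 2
g(10) = mex{0,1} = 2
So g(10) = 2.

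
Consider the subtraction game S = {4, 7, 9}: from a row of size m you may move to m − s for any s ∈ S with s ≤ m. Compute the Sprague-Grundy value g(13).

Build the Grundy sequence with g(k) = mex{g(k−s) : s ∈ {4, 7, 9}, s ≤ k}:
k:     0  1  2  3  4  5  6  7  8  9 10 11 12 13
g(k):  0  0  0  0  1  1  1  1  2  2  2  2  3  0
So g(13) = 0.

0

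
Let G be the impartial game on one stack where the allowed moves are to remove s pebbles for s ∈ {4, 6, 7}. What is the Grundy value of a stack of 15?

1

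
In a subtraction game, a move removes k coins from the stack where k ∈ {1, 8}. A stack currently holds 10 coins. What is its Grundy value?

Build the Grundy sequence with g(k) = mex{g(k−s) : s ∈ {1, 8}, s ≤ k}:
g(0) = mex{} = 0
g(1) = mex{0} = 1
g(2) = mex{1} = 0
g(3) = mex{0} = 1
g(4) = mex{1} = 0
g(5) = mex{0} = 1
g(6) = mex{1} = 0
g(7) = mex{0} = 1
g(8) = mex{0,1} = 2
g(9) = mex{1,2} = 0
g(10) = mex{0} = 1
So g(10) = 1.

1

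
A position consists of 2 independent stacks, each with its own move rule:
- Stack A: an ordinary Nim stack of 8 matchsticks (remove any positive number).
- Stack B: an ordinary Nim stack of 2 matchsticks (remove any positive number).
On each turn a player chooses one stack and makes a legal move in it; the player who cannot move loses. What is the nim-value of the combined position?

10

Stack A is a plain Nim stack of size 8, so its Grundy value is 8.
Stack B is a plain Nim stack of size 2, so its Grundy value is 2.
By the Sprague-Grundy theorem, the Grundy value of a sum of independent games is the XOR of the component values.
Combined value = 8 ⊕ 2 = 10.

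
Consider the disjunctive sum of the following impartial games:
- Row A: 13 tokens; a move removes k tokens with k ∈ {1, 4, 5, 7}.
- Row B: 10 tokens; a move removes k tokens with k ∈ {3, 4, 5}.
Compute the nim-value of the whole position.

3

Grundy values for row A (subtraction set {1, 4, 5, 7}):
k:     0  1  2  3  4  5  6  7  8  9 10 11 12 13
g(k):  0  1  0  1  2  3  2  3  0  1  0  1  2  3
So g(13) = 3.
Build the Grundy sequence for row B with g(k) = mex{g(k−s) : s ∈ {3, 4, 5}, s ≤ k}:
g(0) = mex{} = 0
g(1) = mex{} = 0
g(2) = mex{} = 0
g(3) = mex{0} = 1
g(4) = mex{0} = 1
g(5) = mex{0} = 1
g(6) = mex{0,1} = 2
g(7) = mex{0,1} = 2
g(8) = mex{1} = 0
g(9) = mex{1,2} = 0
g(10) = mex{1,2} = 0
So g(10) = 0.
By the Sprague-Grundy theorem, the Grundy value of a sum of independent games is the XOR of the component values.
Combined value = 3 XOR 0 = 3.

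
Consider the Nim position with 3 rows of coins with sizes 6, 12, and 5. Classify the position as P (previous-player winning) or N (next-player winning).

Write each in binary and XOR column by column:
  0110  (6)
  1100  (12)
  0101  (5)
  ----
  1111  (15)
The nim-sum is 15 ≠ 0, so this is an N-position: the player to move can win.

N-position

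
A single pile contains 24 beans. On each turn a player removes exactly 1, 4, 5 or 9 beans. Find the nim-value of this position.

Build the Grundy sequence with g(k) = mex{g(k−s) : s ∈ {1, 4, 5, 9}, s ≤ k}:
k:     0  1  2  3  4  5  6  7  8  9 10 11 12 13 14 15 16 17 18 19 20 21 22 23 24
g(k):  0  1  0  1  2  3  2  3  0  1  0  1  2  3  2  3  0  1  0  1  2  3  2  3  0
So g(24) = 0.

0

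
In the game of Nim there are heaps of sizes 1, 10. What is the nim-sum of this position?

11

Bitwise XOR of the heap sizes:
  0001  (1)
  1010  (10)
  ----
  1011  (11)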